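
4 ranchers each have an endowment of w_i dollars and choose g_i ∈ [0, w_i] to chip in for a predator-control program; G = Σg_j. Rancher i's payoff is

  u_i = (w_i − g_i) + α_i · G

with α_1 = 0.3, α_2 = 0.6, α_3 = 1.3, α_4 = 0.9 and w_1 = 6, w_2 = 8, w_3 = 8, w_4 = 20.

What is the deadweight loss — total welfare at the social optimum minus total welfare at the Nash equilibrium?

∂u_i/∂g_i = α_i − 1, so rancher i contributes w_i if α_i > 1, else 0.
α_i > 1 for i ∈ {3}; NE contributions (0, 0, 8, 0), G = 8.
W^NE = Σw_i − G^NE + (Σα_i)·G^NE = 42 + 2.1·8 = 58.8.
Planner: ∂(Σu_j)/∂g_i = Σα_j − 1 = 2.1 > 0, so everyone contributes w_i; G^SO = 42, W^SO = 42 + 2.1·42 = 130.2.
Deadweight loss = 71.4.

71.4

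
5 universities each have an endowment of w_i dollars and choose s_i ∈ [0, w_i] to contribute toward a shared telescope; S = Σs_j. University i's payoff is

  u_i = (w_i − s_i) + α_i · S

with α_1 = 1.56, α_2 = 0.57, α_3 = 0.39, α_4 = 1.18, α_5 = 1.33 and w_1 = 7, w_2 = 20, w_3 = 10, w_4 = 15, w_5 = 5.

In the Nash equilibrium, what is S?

∂u_i/∂s_i = α_i − 1, so university i contributes w_i if α_i > 1, else 0.
α_i > 1 for i ∈ {1, 4, 5}; NE contributions (7, 0, 0, 15, 5), S = 27.

27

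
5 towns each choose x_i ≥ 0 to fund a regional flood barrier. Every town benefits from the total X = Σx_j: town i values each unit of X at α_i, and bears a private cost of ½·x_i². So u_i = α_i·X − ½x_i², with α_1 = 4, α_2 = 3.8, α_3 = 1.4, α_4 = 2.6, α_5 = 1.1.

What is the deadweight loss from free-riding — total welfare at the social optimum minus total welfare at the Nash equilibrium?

Town i's FOC: ∂u_i/∂x_i = α_i − x_i = 0, so x_i* = α_i.
NE contributions = (4, 3.8, 1.4, 2.6, 1.1); X = 12.9.
W^NE = (Σα)·X − ½Σα_i² = 12.9² − ½·40.37 = 146.225.
Planner sets x_i = Σα_j = 12.9 for every i, so X^SO = 5·12.9 = 64.5.
W^SO = (Σα)·X^SO − ½·5·(Σα)² = (5/2)·12.9² = 416.025.
Deadweight loss = W^SO − W^NE = 269.8.

269.8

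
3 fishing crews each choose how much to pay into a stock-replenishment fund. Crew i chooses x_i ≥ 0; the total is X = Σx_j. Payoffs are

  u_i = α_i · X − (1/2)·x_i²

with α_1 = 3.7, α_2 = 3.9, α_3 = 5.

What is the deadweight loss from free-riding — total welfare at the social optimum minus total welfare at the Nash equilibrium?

Crew i's FOC: ∂u_i/∂x_i = α_i − x_i = 0, so x_i* = α_i.
NE contributions = (3.7, 3.9, 5); X = 12.6.
W^NE = (Σα)·X − ½Σα_i² = 12.6² − ½·53.9 = 131.81.
Planner sets x_i = Σα_j = 12.6 for every i, so X^SO = 3·12.6 = 37.8.
W^SO = (Σα)·X^SO − ½·3·(Σα)² = (3/2)·12.6² = 238.14.
Deadweight loss = W^SO − W^NE = 106.33.

106.33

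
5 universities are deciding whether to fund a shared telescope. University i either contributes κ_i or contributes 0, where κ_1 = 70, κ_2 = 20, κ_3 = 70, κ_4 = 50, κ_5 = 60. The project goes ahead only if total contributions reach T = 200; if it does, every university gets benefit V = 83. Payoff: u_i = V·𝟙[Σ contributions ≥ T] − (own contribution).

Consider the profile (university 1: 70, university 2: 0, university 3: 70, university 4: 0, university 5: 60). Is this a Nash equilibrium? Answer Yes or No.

Yes

Total = 200 ≥ 200: provided.
University 1 (pledges 70, payoff 13): dropping to 0 → total 130, payoff 0. No gain.
University 2 (pledges 0, payoff 83): pledging 20 → total 220, payoff 63. No gain.
University 3 (pledges 70, payoff 13): dropping to 0 → total 130, payoff 0. No gain.
University 4 (pledges 0, payoff 83): pledging 50 → total 250, payoff 33. No gain.
University 5 (pledges 60, payoff 23): dropping to 0 → total 140, payoff 0. No gain.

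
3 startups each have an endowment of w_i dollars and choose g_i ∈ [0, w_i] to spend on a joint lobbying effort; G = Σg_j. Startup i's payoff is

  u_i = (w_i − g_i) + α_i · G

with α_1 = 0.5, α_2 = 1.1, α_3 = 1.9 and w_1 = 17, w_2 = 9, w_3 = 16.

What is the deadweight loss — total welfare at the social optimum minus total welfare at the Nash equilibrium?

∂u_i/∂g_i = α_i − 1, so startup i contributes w_i if α_i > 1, else 0.
α_i > 1 for i ∈ {2, 3}; NE contributions (0, 9, 16), G = 25.
W^NE = Σw_i − G^NE + (Σα_i)·G^NE = 42 + 2.5·25 = 104.5.
Planner: ∂(Σu_j)/∂g_i = Σα_j − 1 = 2.5 > 0, so everyone contributes w_i; G^SO = 42, W^SO = 42 + 2.5·42 = 147.
Deadweight loss = 42.5.

42.5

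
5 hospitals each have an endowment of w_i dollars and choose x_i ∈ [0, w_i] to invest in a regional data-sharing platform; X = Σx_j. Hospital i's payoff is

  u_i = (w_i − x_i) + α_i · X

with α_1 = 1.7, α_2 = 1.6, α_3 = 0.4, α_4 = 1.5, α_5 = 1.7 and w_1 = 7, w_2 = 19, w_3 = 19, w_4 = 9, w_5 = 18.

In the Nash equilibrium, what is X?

53

∂u_i/∂x_i = α_i − 1, so hospital i contributes w_i if α_i > 1, else 0.
α_i > 1 for i ∈ {1, 2, 4, 5}; NE contributions (7, 19, 0, 9, 18), X = 53.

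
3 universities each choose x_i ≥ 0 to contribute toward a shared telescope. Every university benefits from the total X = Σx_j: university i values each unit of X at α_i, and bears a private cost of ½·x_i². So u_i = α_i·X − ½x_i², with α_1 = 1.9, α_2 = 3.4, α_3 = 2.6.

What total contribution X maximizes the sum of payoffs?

23.7

Planner FOC: ∂(Σu_j)/∂x_i = (Σα_j) − x_i = 0, so x_i^SO = Σα_j = 7.9 for every i; X^SO = 23.7.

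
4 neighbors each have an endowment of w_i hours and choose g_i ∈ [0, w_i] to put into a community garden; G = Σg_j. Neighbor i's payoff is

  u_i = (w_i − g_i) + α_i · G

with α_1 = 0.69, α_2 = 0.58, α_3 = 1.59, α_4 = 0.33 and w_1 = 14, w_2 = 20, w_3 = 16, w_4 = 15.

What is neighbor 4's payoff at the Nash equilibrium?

20.28

∂u_i/∂g_i = α_i − 1, so neighbor i contributes w_i if α_i > 1, else 0.
α_i > 1 for i ∈ {3}; NE contributions (0, 0, 16, 0), G = 16.
u_4 = (15 − 0) + 0.33·16 = 20.28.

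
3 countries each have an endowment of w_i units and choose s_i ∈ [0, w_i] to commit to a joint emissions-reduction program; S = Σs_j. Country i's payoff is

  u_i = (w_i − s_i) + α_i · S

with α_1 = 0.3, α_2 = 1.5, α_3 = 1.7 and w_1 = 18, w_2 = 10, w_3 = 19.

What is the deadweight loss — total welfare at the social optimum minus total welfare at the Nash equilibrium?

45

∂u_i/∂s_i = α_i − 1, so country i contributes w_i if α_i > 1, else 0.
α_i > 1 for i ∈ {2, 3}; NE contributions (0, 10, 19), S = 29.
W^NE = Σw_i − S^NE + (Σα_i)·S^NE = 47 + 2.5·29 = 119.5.
Planner: ∂(Σu_j)/∂s_i = Σα_j − 1 = 2.5 > 0, so everyone contributes w_i; S^SO = 47, W^SO = 47 + 2.5·47 = 164.5.
Deadweight loss = 45.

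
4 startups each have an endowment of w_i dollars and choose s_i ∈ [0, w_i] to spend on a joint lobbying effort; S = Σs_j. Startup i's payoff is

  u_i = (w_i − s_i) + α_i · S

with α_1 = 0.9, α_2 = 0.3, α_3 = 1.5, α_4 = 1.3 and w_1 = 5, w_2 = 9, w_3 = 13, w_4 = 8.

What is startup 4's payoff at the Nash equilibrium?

27.3

∂u_i/∂s_i = α_i − 1, so startup i contributes w_i if α_i > 1, else 0.
α_i > 1 for i ∈ {3, 4}; NE contributions (0, 0, 13, 8), S = 21.
u_4 = (8 − 8) + 1.3·21 = 27.3.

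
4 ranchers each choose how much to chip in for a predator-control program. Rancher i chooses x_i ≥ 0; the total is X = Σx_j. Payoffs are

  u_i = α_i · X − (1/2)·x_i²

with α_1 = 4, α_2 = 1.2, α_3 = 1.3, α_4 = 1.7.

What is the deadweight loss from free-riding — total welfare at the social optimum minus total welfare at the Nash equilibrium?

Rancher i's FOC: ∂u_i/∂x_i = α_i − x_i = 0, so x_i* = α_i.
NE contributions = (4, 1.2, 1.3, 1.7); X = 8.2.
W^NE = (Σα)·X − ½Σα_i² = 8.2² − ½·22.02 = 56.23.
Planner sets x_i = Σα_j = 8.2 for every i, so X^SO = 4·8.2 = 32.8.
W^SO = (Σα)·X^SO − ½·4·(Σα)² = (4/2)·8.2² = 134.48.
Deadweight loss = W^SO − W^NE = 78.25.

78.25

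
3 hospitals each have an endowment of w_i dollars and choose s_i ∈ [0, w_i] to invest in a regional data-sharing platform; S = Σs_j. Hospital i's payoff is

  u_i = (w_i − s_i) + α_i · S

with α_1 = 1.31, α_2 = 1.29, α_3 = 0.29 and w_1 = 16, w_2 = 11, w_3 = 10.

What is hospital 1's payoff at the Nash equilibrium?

35.37

∂u_i/∂s_i = α_i − 1, so hospital i contributes w_i if α_i > 1, else 0.
α_i > 1 for i ∈ {1, 2}; NE contributions (16, 11, 0), S = 27.
u_1 = (16 − 16) + 1.31·27 = 35.37.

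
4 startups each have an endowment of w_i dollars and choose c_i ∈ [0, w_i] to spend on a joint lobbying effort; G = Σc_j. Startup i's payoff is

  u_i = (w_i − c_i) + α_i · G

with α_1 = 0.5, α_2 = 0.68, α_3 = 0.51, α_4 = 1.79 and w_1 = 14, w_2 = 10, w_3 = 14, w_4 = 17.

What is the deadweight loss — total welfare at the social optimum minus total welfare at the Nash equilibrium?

∂u_i/∂c_i = α_i − 1, so startup i contributes w_i if α_i > 1, else 0.
α_i > 1 for i ∈ {4}; NE contributions (0, 0, 0, 17), G = 17.
W^NE = Σw_i − G^NE + (Σα_i)·G^NE = 55 + 2.48·17 = 97.16.
Planner: ∂(Σu_j)/∂c_i = Σα_j − 1 = 2.48 > 0, so everyone contributes w_i; G^SO = 55, W^SO = 55 + 2.48·55 = 191.4.
Deadweight loss = 94.24.

94.24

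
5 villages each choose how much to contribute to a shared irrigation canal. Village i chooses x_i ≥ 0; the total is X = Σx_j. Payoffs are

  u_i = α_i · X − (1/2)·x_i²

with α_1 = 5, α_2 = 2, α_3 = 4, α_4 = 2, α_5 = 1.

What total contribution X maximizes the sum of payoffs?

Planner FOC: ∂(Σu_j)/∂x_i = (Σα_j) − x_i = 0, so x_i^SO = Σα_j = 14 for every i; X^SO = 70.

70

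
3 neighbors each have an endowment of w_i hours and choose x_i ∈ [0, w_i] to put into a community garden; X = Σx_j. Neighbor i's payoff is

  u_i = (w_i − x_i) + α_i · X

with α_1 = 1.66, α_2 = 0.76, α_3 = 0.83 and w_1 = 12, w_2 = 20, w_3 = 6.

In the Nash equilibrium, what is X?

∂u_i/∂x_i = α_i − 1, so neighbor i contributes w_i if α_i > 1, else 0.
α_i > 1 for i ∈ {1}; NE contributions (12, 0, 0), X = 12.

12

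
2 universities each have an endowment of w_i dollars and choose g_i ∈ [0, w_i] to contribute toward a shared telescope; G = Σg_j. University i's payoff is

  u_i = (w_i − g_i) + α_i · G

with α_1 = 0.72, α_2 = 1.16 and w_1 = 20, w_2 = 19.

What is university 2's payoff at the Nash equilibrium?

∂u_i/∂g_i = α_i − 1, so university i contributes w_i if α_i > 1, else 0.
α_i > 1 for i ∈ {2}; NE contributions (0, 19), G = 19.
u_2 = (19 − 19) + 1.16·19 = 22.04.

22.04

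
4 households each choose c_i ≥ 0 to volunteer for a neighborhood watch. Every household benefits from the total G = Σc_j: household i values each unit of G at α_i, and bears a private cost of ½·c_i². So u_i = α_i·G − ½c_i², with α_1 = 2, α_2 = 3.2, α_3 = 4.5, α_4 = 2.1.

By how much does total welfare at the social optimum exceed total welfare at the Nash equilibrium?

Household i's FOC: ∂u_i/∂c_i = α_i − c_i = 0, so c_i* = α_i.
NE contributions = (2, 3.2, 4.5, 2.1); G = 11.8.
W^NE = (Σα)·G − ½Σα_i² = 11.8² − ½·38.9 = 119.79.
Planner sets c_i = Σα_j = 11.8 for every i, so G^SO = 4·11.8 = 47.2.
W^SO = (Σα)·G^SO − ½·4·(Σα)² = (4/2)·11.8² = 278.48.
Deadweight loss = W^SO − W^NE = 158.69.

158.69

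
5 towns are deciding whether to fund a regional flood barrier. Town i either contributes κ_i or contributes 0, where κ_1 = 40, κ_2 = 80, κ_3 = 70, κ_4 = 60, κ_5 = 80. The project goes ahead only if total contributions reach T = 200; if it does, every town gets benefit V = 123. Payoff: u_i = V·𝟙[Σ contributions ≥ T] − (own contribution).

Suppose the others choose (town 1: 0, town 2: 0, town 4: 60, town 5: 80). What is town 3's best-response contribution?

Others' total = 140. Contributing 70 brings total to 210 ≥ 200: gain V − κ_3 = 53.
Best response: 70.

70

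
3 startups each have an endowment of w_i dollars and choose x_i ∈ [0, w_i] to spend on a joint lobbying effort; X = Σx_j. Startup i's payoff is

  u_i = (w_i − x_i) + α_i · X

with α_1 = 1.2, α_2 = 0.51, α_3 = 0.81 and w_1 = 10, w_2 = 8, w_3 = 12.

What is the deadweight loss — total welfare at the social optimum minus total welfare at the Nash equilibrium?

∂u_i/∂x_i = α_i − 1, so startup i contributes w_i if α_i > 1, else 0.
α_i > 1 for i ∈ {1}; NE contributions (10, 0, 0), X = 10.
W^NE = Σw_i − X^NE + (Σα_i)·X^NE = 30 + 1.52·10 = 45.2.
Planner: ∂(Σu_j)/∂x_i = Σα_j − 1 = 1.52 > 0, so everyone contributes w_i; X^SO = 30, W^SO = 30 + 1.52·30 = 75.6.
Deadweight loss = 30.4.

30.4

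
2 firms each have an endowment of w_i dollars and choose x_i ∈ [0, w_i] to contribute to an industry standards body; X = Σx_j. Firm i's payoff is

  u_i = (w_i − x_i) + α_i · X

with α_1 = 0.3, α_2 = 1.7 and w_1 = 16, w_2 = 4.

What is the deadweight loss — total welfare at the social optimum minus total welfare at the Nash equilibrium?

16

∂u_i/∂x_i = α_i − 1, so firm i contributes w_i if α_i > 1, else 0.
α_i > 1 for i ∈ {2}; NE contributions (0, 4), X = 4.
W^NE = Σw_i − X^NE + (Σα_i)·X^NE = 20 + 1·4 = 24.
Planner: ∂(Σu_j)/∂x_i = Σα_j − 1 = 1 > 0, so everyone contributes w_i; X^SO = 20, W^SO = 20 + 1·20 = 40.
Deadweight loss = 16.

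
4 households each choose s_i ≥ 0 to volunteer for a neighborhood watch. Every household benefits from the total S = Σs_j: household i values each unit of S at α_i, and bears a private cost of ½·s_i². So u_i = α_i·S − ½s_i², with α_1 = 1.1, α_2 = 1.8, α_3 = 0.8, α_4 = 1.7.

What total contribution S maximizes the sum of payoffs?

Planner FOC: ∂(Σu_j)/∂s_i = (Σα_j) − s_i = 0, so s_i^SO = Σα_j = 5.4 for every i; S^SO = 21.6.

21.6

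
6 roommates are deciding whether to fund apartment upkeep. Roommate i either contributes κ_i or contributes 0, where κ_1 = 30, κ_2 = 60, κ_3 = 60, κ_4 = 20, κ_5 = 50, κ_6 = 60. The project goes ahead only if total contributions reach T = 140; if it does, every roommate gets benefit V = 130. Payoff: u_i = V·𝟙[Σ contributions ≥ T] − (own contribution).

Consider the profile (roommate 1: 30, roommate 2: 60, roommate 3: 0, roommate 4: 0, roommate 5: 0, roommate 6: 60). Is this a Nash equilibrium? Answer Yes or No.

Total = 150 ≥ 140: provided.
Roommate 1 (pledges 30, payoff 100): dropping to 0 → total 120, payoff 0. No gain.
Roommate 2 (pledges 60, payoff 70): dropping to 0 → total 90, payoff 0. No gain.
Roommate 3 (pledges 0, payoff 130): pledging 60 → total 210, payoff 70. No gain.
Roommate 4 (pledges 0, payoff 130): pledging 20 → total 170, payoff 110. No gain.
Roommate 5 (pledges 0, payoff 130): pledging 50 → total 200, payoff 80. No gain.
Roommate 6 (pledges 60, payoff 70): dropping to 0 → total 90, payoff 0. No gain.

Yes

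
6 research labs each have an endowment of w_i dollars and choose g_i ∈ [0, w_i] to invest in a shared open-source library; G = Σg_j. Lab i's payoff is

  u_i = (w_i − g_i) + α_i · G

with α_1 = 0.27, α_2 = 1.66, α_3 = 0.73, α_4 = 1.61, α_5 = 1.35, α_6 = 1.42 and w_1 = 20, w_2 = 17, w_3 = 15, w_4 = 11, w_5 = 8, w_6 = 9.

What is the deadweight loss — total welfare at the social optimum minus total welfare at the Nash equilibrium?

211.4

∂u_i/∂g_i = α_i − 1, so lab i contributes w_i if α_i > 1, else 0.
α_i > 1 for i ∈ {2, 4, 5, 6}; NE contributions (0, 17, 0, 11, 8, 9), G = 45.
W^NE = Σw_i − G^NE + (Σα_i)·G^NE = 80 + 6.04·45 = 351.8.
Planner: ∂(Σu_j)/∂g_i = Σα_j − 1 = 6.04 > 0, so everyone contributes w_i; G^SO = 80, W^SO = 80 + 6.04·80 = 563.2.
Deadweight loss = 211.4.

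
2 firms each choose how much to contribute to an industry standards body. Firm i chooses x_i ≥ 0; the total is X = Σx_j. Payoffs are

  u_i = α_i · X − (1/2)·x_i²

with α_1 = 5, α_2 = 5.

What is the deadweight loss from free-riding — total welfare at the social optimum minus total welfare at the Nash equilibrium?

25

Firm i's FOC: ∂u_i/∂x_i = α_i − x_i = 0, so x_i* = α_i.
NE contributions = (5, 5); X = 10.
W^NE = (Σα)·X − ½Σα_i² = 10² − ½·50 = 75.
Planner sets x_i = Σα_j = 10 for every i, so X^SO = 2·10 = 20.
W^SO = (Σα)·X^SO − ½·2·(Σα)² = (2/2)·10² = 100.
Deadweight loss = W^SO − W^NE = 25.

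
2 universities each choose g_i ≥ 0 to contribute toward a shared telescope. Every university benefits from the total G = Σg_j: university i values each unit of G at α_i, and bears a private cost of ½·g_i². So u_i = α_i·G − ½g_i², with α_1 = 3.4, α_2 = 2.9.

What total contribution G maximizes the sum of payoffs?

12.6

Planner FOC: ∂(Σu_j)/∂g_i = (Σα_j) − g_i = 0, so g_i^SO = Σα_j = 6.3 for every i; G^SO = 12.6.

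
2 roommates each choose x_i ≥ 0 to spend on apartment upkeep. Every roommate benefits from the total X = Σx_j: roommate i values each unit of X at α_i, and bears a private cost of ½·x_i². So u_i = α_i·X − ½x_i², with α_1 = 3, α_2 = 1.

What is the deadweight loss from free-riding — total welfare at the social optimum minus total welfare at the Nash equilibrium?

Roommate i's FOC: ∂u_i/∂x_i = α_i − x_i = 0, so x_i* = α_i.
NE contributions = (3, 1); X = 4.
W^NE = (Σα)·X − ½Σα_i² = 4² − ½·10 = 11.
Planner sets x_i = Σα_j = 4 for every i, so X^SO = 2·4 = 8.
W^SO = (Σα)·X^SO − ½·2·(Σα)² = (2/2)·4² = 16.
Deadweight loss = W^SO − W^NE = 5.

5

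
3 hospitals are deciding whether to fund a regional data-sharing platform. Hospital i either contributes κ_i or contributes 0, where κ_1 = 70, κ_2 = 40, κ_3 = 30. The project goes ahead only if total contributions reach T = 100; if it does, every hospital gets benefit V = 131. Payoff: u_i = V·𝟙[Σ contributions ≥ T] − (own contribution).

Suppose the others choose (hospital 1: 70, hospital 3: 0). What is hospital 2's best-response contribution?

Others' total = 70. Contributing 40 brings total to 110 ≥ 100: gain V − κ_2 = 91.
Best response: 40.

40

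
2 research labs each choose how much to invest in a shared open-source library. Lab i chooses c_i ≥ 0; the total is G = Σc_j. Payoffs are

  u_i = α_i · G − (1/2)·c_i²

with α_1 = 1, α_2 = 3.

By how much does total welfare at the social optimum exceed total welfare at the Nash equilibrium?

5

Lab i's FOC: ∂u_i/∂c_i = α_i − c_i = 0, so c_i* = α_i.
NE contributions = (1, 3); G = 4.
W^NE = (Σα)·G − ½Σα_i² = 4² − ½·10 = 11.
Planner sets c_i = Σα_j = 4 for every i, so G^SO = 2·4 = 8.
W^SO = (Σα)·G^SO − ½·2·(Σα)² = (2/2)·4² = 16.
Deadweight loss = W^SO − W^NE = 5.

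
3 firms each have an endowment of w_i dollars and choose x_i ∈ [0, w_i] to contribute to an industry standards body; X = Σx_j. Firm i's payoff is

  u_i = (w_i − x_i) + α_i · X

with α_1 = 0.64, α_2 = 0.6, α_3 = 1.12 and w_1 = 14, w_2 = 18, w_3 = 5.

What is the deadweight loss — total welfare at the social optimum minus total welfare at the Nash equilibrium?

∂u_i/∂x_i = α_i − 1, so firm i contributes w_i if α_i > 1, else 0.
α_i > 1 for i ∈ {3}; NE contributions (0, 0, 5), X = 5.
W^NE = Σw_i − X^NE + (Σα_i)·X^NE = 37 + 1.36·5 = 43.8.
Planner: ∂(Σu_j)/∂x_i = Σα_j − 1 = 1.36 > 0, so everyone contributes w_i; X^SO = 37, W^SO = 37 + 1.36·37 = 87.32.
Deadweight loss = 43.52.

43.52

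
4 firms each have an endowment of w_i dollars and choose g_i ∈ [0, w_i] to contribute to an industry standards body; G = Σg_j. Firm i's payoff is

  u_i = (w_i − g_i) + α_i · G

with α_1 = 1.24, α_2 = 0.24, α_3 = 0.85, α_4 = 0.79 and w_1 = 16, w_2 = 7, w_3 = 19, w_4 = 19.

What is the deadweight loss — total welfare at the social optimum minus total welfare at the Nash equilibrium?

95.4

∂u_i/∂g_i = α_i − 1, so firm i contributes w_i if α_i > 1, else 0.
α_i > 1 for i ∈ {1}; NE contributions (16, 0, 0, 0), G = 16.
W^NE = Σw_i − G^NE + (Σα_i)·G^NE = 61 + 2.12·16 = 94.92.
Planner: ∂(Σu_j)/∂g_i = Σα_j − 1 = 2.12 > 0, so everyone contributes w_i; G^SO = 61, W^SO = 61 + 2.12·61 = 190.32.
Deadweight loss = 95.4.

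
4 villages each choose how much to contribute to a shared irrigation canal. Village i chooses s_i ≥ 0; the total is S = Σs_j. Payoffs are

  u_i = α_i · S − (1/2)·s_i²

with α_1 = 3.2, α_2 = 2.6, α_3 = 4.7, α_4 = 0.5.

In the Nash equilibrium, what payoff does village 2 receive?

25.22

Village i's FOC: ∂u_i/∂s_i = α_i − s_i = 0, so s_i* = α_i.
NE contributions = (3.2, 2.6, 4.7, 0.5); S = 11.
u_2 = α_2·S − ½·(s_2)² = 2.6·11 − ½·2.6² = 25.22.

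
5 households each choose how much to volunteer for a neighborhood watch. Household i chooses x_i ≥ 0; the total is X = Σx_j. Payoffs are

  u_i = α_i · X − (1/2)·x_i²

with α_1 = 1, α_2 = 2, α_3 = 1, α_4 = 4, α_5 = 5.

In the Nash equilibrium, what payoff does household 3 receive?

Household i's FOC: ∂u_i/∂x_i = α_i − x_i = 0, so x_i* = α_i.
NE contributions = (1, 2, 1, 4, 5); X = 13.
u_3 = α_3·X − ½·(x_3)² = 1·13 − ½·1² = 12.5.

12.5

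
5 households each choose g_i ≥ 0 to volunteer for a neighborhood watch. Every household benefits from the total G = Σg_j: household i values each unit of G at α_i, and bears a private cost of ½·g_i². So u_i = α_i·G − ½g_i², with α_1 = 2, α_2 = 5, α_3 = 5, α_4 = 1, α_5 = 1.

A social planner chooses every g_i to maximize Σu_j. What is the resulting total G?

70

Planner FOC: ∂(Σu_j)/∂g_i = (Σα_j) − g_i = 0, so g_i^SO = Σα_j = 14 for every i; G^SO = 70.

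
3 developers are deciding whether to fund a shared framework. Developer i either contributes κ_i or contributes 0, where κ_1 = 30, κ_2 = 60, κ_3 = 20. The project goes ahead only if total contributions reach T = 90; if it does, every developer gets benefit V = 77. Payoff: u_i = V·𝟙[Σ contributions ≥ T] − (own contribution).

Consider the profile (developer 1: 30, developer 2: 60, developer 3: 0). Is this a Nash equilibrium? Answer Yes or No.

Total = 90 ≥ 90: provided.
Developer 1 (pledges 30, payoff 47): dropping to 0 → total 60, payoff 0. No gain.
Developer 2 (pledges 60, payoff 17): dropping to 0 → total 30, payoff 0. No gain.
Developer 3 (pledges 0, payoff 77): pledging 20 → total 110, payoff 57. No gain.

Yes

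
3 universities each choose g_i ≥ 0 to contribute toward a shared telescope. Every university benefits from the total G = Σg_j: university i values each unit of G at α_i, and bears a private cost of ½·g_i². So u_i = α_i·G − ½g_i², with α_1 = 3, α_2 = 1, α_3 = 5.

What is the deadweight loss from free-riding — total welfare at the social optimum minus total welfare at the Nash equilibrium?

58

University i's FOC: ∂u_i/∂g_i = α_i − g_i = 0, so g_i* = α_i.
NE contributions = (3, 1, 5); G = 9.
W^NE = (Σα)·G − ½Σα_i² = 9² − ½·35 = 63.5.
Planner sets g_i = Σα_j = 9 for every i, so G^SO = 3·9 = 27.
W^SO = (Σα)·G^SO − ½·3·(Σα)² = (3/2)·9² = 121.5.
Deadweight loss = W^SO − W^NE = 58.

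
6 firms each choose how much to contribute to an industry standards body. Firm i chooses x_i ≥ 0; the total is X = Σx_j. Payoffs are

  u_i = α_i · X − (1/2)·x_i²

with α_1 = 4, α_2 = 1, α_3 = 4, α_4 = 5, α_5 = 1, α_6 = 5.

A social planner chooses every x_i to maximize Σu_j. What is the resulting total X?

Planner FOC: ∂(Σu_j)/∂x_i = (Σα_j) − x_i = 0, so x_i^SO = Σα_j = 20 for every i; X^SO = 120.

120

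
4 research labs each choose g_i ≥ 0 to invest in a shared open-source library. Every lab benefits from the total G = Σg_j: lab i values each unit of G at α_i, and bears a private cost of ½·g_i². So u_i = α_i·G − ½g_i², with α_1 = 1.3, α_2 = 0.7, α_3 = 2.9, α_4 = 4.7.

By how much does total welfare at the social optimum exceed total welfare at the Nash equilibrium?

108.5

Lab i's FOC: ∂u_i/∂g_i = α_i − g_i = 0, so g_i* = α_i.
NE contributions = (1.3, 0.7, 2.9, 4.7); G = 9.6.
W^NE = (Σα)·G − ½Σα_i² = 9.6² − ½·32.68 = 75.82.
Planner sets g_i = Σα_j = 9.6 for every i, so G^SO = 4·9.6 = 38.4.
W^SO = (Σα)·G^SO − ½·4·(Σα)² = (4/2)·9.6² = 184.32.
Deadweight loss = W^SO − W^NE = 108.5.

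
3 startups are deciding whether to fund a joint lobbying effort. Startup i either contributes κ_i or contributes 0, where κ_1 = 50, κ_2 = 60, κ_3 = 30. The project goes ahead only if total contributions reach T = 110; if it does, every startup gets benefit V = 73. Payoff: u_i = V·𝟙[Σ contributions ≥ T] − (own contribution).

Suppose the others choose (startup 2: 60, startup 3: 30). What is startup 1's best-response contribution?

Others' total = 90. Contributing 50 brings total to 140 ≥ 110: gain V − κ_1 = 23.
Best response: 50.

50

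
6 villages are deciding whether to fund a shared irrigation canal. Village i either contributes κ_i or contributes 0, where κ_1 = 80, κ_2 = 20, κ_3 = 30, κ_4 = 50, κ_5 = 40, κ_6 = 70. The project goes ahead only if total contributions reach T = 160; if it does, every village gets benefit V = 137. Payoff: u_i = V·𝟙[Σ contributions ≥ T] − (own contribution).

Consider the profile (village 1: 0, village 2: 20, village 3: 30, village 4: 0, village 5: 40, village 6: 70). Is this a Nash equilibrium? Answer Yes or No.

Total = 160 ≥ 160: provided.
Village 1 (pledges 0, payoff 137): pledging 80 → total 240, payoff 57. No gain.
Village 2 (pledges 20, payoff 117): dropping to 0 → total 140, payoff 0. No gain.
Village 3 (pledges 30, payoff 107): dropping to 0 → total 130, payoff 0. No gain.
Village 4 (pledges 0, payoff 137): pledging 50 → total 210, payoff 87. No gain.
Village 5 (pledges 40, payoff 97): dropping to 0 → total 120, payoff 0. No gain.
Village 6 (pledges 70, payoff 67): dropping to 0 → total 90, payoff 0. No gain.

Yes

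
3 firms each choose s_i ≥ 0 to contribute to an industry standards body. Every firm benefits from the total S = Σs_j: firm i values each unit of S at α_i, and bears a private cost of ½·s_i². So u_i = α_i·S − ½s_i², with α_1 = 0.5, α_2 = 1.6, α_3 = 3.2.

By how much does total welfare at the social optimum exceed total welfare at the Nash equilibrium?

20.57

Firm i's FOC: ∂u_i/∂s_i = α_i − s_i = 0, so s_i* = α_i.
NE contributions = (0.5, 1.6, 3.2); S = 5.3.
W^NE = (Σα)·S − ½Σα_i² = 5.3² − ½·13.05 = 21.565.
Planner sets s_i = Σα_j = 5.3 for every i, so S^SO = 3·5.3 = 15.9.
W^SO = (Σα)·S^SO − ½·3·(Σα)² = (3/2)·5.3² = 42.135.
Deadweight loss = W^SO − W^NE = 20.57.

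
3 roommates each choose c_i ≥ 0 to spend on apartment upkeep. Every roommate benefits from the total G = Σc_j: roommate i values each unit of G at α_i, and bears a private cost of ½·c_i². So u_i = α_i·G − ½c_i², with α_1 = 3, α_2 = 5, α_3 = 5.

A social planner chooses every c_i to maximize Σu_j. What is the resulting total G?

Planner FOC: ∂(Σu_j)/∂c_i = (Σα_j) − c_i = 0, so c_i^SO = Σα_j = 13 for every i; G^SO = 39.

39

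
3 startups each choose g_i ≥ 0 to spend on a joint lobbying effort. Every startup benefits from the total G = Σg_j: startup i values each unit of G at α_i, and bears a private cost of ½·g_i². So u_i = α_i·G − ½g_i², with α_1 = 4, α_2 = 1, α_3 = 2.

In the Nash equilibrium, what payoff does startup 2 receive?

Startup i's FOC: ∂u_i/∂g_i = α_i − g_i = 0, so g_i* = α_i.
NE contributions = (4, 1, 2); G = 7.
u_2 = α_2·G − ½·(g_2)² = 1·7 − ½·1² = 6.5.

6.5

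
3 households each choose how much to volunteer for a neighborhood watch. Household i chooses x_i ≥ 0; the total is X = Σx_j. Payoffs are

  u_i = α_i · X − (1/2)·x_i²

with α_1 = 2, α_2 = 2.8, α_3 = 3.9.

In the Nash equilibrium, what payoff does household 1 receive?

Household i's FOC: ∂u_i/∂x_i = α_i − x_i = 0, so x_i* = α_i.
NE contributions = (2, 2.8, 3.9); X = 8.7.
u_1 = α_1·X − ½·(x_1)² = 2·8.7 − ½·2² = 15.4.

15.4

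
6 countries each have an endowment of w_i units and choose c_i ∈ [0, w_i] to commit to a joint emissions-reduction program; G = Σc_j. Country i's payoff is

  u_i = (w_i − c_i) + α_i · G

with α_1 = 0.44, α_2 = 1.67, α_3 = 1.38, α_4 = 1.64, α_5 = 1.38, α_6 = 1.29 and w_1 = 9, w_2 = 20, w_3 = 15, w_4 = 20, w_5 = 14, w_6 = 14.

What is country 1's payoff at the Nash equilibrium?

45.52

∂u_i/∂c_i = α_i − 1, so country i contributes w_i if α_i > 1, else 0.
α_i > 1 for i ∈ {2, 3, 4, 5, 6}; NE contributions (0, 20, 15, 20, 14, 14), G = 83.
u_1 = (9 − 0) + 0.44·83 = 45.52.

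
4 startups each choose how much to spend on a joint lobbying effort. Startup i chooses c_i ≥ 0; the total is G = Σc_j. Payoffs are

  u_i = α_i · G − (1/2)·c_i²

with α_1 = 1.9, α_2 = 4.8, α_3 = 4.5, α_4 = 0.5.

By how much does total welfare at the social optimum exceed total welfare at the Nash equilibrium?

Startup i's FOC: ∂u_i/∂c_i = α_i − c_i = 0, so c_i* = α_i.
NE contributions = (1.9, 4.8, 4.5, 0.5); G = 11.7.
W^NE = (Σα)·G − ½Σα_i² = 11.7² − ½·47.15 = 113.315.
Planner sets c_i = Σα_j = 11.7 for every i, so G^SO = 4·11.7 = 46.8.
W^SO = (Σα)·G^SO − ½·4·(Σα)² = (4/2)·11.7² = 273.78.
Deadweight loss = W^SO − W^NE = 160.465.

160.465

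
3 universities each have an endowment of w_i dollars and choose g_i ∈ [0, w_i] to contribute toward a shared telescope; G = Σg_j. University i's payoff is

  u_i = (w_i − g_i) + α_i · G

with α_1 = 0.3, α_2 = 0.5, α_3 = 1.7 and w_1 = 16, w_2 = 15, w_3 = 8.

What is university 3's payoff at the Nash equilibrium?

∂u_i/∂g_i = α_i − 1, so university i contributes w_i if α_i > 1, else 0.
α_i > 1 for i ∈ {3}; NE contributions (0, 0, 8), G = 8.
u_3 = (8 − 8) + 1.7·8 = 13.6.

13.6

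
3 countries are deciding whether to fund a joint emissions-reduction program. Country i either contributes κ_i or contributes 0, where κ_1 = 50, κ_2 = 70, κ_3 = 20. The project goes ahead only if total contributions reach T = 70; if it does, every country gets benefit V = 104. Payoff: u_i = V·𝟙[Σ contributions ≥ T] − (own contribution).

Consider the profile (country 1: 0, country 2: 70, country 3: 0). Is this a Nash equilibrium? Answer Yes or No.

Yes

Total = 70 ≥ 70: provided.
Country 1 (pledges 0, payoff 104): pledging 50 → total 120, payoff 54. No gain.
Country 2 (pledges 70, payoff 34): dropping to 0 → total 0, payoff 0. No gain.
Country 3 (pledges 0, payoff 104): pledging 20 → total 90, payoff 84. No gain.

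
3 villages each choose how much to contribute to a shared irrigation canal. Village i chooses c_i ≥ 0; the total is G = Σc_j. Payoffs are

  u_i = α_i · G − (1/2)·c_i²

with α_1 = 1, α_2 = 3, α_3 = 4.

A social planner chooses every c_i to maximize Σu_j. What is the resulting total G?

24

Planner FOC: ∂(Σu_j)/∂c_i = (Σα_j) − c_i = 0, so c_i^SO = Σα_j = 8 for every i; G^SO = 24.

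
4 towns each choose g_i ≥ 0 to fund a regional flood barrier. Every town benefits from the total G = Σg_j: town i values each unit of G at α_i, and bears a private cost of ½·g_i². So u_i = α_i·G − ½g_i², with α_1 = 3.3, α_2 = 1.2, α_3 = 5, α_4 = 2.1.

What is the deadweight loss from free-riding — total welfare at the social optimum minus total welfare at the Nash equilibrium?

Town i's FOC: ∂u_i/∂g_i = α_i − g_i = 0, so g_i* = α_i.
NE contributions = (3.3, 1.2, 5, 2.1); G = 11.6.
W^NE = (Σα)·G − ½Σα_i² = 11.6² − ½·41.74 = 113.69.
Planner sets g_i = Σα_j = 11.6 for every i, so G^SO = 4·11.6 = 46.4.
W^SO = (Σα)·G^SO − ½·4·(Σα)² = (4/2)·11.6² = 269.12.
Deadweight loss = W^SO − W^NE = 155.43.

155.43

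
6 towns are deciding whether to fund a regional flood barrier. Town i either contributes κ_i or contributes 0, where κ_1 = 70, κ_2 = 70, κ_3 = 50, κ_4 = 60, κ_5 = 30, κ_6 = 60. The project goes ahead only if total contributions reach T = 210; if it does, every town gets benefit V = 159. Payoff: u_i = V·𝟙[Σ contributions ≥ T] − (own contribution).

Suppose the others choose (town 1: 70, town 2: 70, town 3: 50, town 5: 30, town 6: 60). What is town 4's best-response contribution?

Others' total = 280 ≥ 210; contributing adds cost 60 for no extra benefit.
Best response: 0.

0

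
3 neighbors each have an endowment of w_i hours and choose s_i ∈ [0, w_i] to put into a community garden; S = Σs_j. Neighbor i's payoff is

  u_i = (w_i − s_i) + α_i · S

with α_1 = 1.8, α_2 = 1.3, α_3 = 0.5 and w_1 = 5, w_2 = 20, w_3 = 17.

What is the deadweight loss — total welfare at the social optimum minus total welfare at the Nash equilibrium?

44.2

∂u_i/∂s_i = α_i − 1, so neighbor i contributes w_i if α_i > 1, else 0.
α_i > 1 for i ∈ {1, 2}; NE contributions (5, 20, 0), S = 25.
W^NE = Σw_i − S^NE + (Σα_i)·S^NE = 42 + 2.6·25 = 107.
Planner: ∂(Σu_j)/∂s_i = Σα_j − 1 = 2.6 > 0, so everyone contributes w_i; S^SO = 42, W^SO = 42 + 2.6·42 = 151.2.
Deadweight loss = 44.2.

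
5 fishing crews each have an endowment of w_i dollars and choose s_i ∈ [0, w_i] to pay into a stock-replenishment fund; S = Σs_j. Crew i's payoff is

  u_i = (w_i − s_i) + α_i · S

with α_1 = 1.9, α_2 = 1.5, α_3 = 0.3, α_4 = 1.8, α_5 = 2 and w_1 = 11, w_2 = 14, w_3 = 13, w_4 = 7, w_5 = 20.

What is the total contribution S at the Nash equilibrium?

52

∂u_i/∂s_i = α_i − 1, so crew i contributes w_i if α_i > 1, else 0.
α_i > 1 for i ∈ {1, 2, 4, 5}; NE contributions (11, 14, 0, 7, 20), S = 52.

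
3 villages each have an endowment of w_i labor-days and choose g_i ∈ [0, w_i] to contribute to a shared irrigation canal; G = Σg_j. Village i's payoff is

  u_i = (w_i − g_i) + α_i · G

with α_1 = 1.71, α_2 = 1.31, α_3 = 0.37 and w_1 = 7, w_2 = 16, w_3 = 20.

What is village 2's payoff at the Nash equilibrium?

30.13

∂u_i/∂g_i = α_i − 1, so village i contributes w_i if α_i > 1, else 0.
α_i > 1 for i ∈ {1, 2}; NE contributions (7, 16, 0), G = 23.
u_2 = (16 − 16) + 1.31·23 = 30.13.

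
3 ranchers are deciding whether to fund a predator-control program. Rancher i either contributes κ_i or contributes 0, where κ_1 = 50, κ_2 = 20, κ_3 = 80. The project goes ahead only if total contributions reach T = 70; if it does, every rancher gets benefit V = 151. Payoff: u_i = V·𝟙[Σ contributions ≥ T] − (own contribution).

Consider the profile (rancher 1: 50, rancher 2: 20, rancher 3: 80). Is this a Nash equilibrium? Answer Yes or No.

Total = 150 ≥ 70: provided.
Rancher 1 (pledges 50, payoff 101): dropping to 0 → total 100, payoff 151. Profitable deviation.

No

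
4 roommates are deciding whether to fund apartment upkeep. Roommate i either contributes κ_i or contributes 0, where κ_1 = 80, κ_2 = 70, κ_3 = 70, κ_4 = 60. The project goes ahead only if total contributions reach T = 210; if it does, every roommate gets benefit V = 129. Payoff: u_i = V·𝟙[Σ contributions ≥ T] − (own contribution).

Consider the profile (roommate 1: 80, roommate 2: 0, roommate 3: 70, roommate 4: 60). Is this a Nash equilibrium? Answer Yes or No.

Yes

Total = 210 ≥ 210: provided.
Roommate 1 (pledges 80, payoff 49): dropping to 0 → total 130, payoff 0. No gain.
Roommate 2 (pledges 0, payoff 129): pledging 70 → total 280, payoff 59. No gain.
Roommate 3 (pledges 70, payoff 59): dropping to 0 → total 140, payoff 0. No gain.
Roommate 4 (pledges 60, payoff 69): dropping to 0 → total 150, payoff 0. No gain.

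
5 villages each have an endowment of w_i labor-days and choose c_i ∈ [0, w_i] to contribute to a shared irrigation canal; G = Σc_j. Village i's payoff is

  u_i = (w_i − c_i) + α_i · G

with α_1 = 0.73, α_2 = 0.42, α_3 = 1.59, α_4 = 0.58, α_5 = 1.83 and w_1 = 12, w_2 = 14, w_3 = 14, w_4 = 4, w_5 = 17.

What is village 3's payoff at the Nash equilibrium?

49.29

∂u_i/∂c_i = α_i − 1, so village i contributes w_i if α_i > 1, else 0.
α_i > 1 for i ∈ {3, 5}; NE contributions (0, 0, 14, 0, 17), G = 31.
u_3 = (14 − 14) + 1.59·31 = 49.29.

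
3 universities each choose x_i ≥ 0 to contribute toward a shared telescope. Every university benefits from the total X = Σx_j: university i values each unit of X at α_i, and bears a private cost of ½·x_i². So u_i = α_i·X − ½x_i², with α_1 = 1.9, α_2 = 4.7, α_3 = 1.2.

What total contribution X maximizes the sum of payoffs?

Planner FOC: ∂(Σu_j)/∂x_i = (Σα_j) − x_i = 0, so x_i^SO = Σα_j = 7.8 for every i; X^SO = 23.4.

23.4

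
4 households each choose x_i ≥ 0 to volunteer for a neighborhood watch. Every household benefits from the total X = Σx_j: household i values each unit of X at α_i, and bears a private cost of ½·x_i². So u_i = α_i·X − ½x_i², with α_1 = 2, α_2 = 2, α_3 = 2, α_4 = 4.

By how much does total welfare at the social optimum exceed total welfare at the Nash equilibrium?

114

Household i's FOC: ∂u_i/∂x_i = α_i − x_i = 0, so x_i* = α_i.
NE contributions = (2, 2, 2, 4); X = 10.
W^NE = (Σα)·X − ½Σα_i² = 10² − ½·28 = 86.
Planner sets x_i = Σα_j = 10 for every i, so X^SO = 4·10 = 40.
W^SO = (Σα)·X^SO − ½·4·(Σα)² = (4/2)·10² = 200.
Deadweight loss = W^SO − W^NE = 114.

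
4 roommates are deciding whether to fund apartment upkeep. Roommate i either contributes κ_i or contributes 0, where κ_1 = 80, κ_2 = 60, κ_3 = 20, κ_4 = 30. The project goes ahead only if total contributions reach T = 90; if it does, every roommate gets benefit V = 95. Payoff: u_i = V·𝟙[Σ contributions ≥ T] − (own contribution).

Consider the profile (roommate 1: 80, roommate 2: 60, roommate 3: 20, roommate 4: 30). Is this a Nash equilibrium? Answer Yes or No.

Total = 190 ≥ 90: provided.
Roommate 1 (pledges 80, payoff 15): dropping to 0 → total 110, payoff 95. Profitable deviation.

No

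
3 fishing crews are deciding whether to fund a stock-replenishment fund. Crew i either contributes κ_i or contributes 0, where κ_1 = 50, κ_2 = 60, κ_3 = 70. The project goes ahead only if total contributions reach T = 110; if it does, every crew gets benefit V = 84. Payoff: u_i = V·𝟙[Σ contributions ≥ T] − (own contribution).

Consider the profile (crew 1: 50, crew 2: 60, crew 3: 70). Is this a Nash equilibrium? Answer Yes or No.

No

Total = 180 ≥ 110: provided.
Crew 1 (pledges 50, payoff 34): dropping to 0 → total 130, payoff 84. Profitable deviation.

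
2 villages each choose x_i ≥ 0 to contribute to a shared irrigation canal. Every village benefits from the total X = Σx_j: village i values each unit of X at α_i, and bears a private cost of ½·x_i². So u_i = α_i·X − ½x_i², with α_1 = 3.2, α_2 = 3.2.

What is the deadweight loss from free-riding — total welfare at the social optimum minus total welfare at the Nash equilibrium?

10.24

Village i's FOC: ∂u_i/∂x_i = α_i − x_i = 0, so x_i* = α_i.
NE contributions = (3.2, 3.2); X = 6.4.
W^NE = (Σα)·X − ½Σα_i² = 6.4² − ½·20.48 = 30.72.
Planner sets x_i = Σα_j = 6.4 for every i, so X^SO = 2·6.4 = 12.8.
W^SO = (Σα)·X^SO − ½·2·(Σα)² = (2/2)·6.4² = 40.96.
Deadweight loss = W^SO − W^NE = 10.24.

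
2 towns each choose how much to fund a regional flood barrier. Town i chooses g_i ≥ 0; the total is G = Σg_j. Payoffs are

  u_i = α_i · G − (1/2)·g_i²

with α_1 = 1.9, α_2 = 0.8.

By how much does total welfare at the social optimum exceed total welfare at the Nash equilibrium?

2.125

Town i's FOC: ∂u_i/∂g_i = α_i − g_i = 0, so g_i* = α_i.
NE contributions = (1.9, 0.8); G = 2.7.
W^NE = (Σα)·G − ½Σα_i² = 2.7² − ½·4.25 = 5.165.
Planner sets g_i = Σα_j = 2.7 for every i, so G^SO = 2·2.7 = 5.4.
W^SO = (Σα)·G^SO − ½·2·(Σα)² = (2/2)·2.7² = 7.29.
Deadweight loss = W^SO − W^NE = 2.125.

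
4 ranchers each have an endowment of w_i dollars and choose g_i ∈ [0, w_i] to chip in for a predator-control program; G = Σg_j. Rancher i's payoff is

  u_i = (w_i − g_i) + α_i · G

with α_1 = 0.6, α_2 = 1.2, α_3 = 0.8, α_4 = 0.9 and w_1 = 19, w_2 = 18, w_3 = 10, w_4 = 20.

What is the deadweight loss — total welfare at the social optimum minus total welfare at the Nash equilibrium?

∂u_i/∂g_i = α_i − 1, so rancher i contributes w_i if α_i > 1, else 0.
α_i > 1 for i ∈ {2}; NE contributions (0, 18, 0, 0), G = 18.
W^NE = Σw_i − G^NE + (Σα_i)·G^NE = 67 + 2.5·18 = 112.
Planner: ∂(Σu_j)/∂g_i = Σα_j − 1 = 2.5 > 0, so everyone contributes w_i; G^SO = 67, W^SO = 67 + 2.5·67 = 234.5.
Deadweight loss = 122.5.

122.5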